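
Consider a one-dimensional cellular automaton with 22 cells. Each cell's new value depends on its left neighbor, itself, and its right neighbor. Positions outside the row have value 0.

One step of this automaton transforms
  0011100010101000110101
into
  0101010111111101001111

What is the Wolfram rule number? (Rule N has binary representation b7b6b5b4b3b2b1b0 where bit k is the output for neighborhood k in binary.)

182

position 3: 111 → 1  (bit 7 = 1)
position 4: 110 → 0  (bit 6 = 0)
position 9: 101 → 1  (bit 5 = 1)
position 5: 100 → 1  (bit 4 = 1)
position 2: 011 → 0  (bit 3 = 0)
position 8: 010 → 1  (bit 2 = 1)
position 1: 001 → 1  (bit 1 = 1)
position 0: 000 → 0  (bit 0 = 0)
bits b7..b0 = 10110110 = 182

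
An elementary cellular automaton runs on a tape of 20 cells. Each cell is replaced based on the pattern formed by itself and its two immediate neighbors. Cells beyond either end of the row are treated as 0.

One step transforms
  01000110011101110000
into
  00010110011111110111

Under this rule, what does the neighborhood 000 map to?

At position 3 the neighborhood is 000; the next row has 1 there.

1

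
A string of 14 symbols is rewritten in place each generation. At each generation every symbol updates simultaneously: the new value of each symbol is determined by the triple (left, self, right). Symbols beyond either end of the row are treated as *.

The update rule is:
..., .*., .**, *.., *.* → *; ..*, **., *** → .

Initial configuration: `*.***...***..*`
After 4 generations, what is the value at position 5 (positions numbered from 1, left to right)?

.

.**..**.*..*.*
**.*.*.***.***
..******..**..
*.*.....*.*.*.
position 5 holds .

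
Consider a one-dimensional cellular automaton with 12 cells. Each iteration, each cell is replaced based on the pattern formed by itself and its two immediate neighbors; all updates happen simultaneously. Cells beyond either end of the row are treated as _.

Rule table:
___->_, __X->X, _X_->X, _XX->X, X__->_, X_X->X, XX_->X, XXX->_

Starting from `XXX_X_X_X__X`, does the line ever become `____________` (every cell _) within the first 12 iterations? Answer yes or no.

X_XXXXXXX_XX
XXX_____XXXX
X_X____XX__X
XXX___XXX_XX
X_X__XX_XXXX
XXX_XXXXX__X
X_XXX___X_XX
XXX_X__XXXXX
X_XXX_XX___X
XXX_XXXX__XX
X_XXX__X_XXX
XXX_X_XXXX_X
iteration 12 is XXX_X_XXXX_X, still not uniform _

no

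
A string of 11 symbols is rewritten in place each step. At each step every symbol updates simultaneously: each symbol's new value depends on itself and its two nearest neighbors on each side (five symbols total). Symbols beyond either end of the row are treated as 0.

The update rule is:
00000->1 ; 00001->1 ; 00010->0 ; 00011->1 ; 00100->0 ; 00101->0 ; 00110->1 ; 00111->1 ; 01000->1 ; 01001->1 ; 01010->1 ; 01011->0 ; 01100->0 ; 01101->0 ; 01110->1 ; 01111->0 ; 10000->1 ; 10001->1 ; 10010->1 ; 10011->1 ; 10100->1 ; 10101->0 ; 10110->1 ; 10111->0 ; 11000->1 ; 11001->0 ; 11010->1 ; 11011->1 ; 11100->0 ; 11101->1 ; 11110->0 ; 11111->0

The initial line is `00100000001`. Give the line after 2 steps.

01110000011

10011111100
01110000011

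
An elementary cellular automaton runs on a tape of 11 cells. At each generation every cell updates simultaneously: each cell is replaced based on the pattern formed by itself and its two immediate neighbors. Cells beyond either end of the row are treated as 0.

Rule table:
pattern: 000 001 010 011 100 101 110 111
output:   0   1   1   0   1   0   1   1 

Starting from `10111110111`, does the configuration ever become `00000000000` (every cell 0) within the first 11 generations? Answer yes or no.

no

10011110011
11101111101
01100111101
10111011101
10011001101
11101110101
01100110101
10111010101
10011010101
11101010101
01101010101
generation 11 is 01101010101, still not uniform 0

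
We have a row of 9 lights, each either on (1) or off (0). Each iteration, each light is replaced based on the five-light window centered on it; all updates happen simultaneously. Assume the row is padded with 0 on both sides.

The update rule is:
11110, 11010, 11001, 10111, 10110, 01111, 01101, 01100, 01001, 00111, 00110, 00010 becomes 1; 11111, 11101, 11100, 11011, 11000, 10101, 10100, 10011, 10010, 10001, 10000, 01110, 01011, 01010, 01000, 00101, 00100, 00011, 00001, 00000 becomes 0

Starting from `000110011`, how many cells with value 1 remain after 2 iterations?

000111011
000100011
count of 1: 3

3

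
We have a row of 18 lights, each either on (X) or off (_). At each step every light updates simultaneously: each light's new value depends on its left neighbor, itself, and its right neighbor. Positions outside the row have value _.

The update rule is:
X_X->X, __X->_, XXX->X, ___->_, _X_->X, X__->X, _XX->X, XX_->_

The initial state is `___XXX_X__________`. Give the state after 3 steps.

___XX_XXX_________
___X_XXX_X________
___XXXX_XXX_______

___XXXX_XXX_______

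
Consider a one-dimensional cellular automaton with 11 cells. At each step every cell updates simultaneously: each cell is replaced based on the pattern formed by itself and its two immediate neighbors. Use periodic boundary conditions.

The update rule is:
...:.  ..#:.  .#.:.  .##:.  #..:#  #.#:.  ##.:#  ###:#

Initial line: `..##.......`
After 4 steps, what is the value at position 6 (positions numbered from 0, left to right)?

#

step 1: ...##......
step 2: ....##.....
step 3: .....##....
step 4: ......##...
position 6 holds #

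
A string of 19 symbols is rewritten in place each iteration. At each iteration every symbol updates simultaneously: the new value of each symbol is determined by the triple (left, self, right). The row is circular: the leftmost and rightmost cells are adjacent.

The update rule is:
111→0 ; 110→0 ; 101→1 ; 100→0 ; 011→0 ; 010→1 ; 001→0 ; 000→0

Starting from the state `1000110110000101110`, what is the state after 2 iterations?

iteration 1: 1000001000000110001
iteration 2: 0000001000000000000

0000001000000000000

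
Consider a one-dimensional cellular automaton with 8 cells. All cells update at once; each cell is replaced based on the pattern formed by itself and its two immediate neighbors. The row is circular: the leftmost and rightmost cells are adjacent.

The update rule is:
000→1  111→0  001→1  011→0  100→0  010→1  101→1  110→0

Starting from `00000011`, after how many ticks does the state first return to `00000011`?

tick 1: 01111100
tick 2: 10000001
tick 3: 00111110
tick 4: 11000000
tick 5: 00011111
tick 6: 01100000
tick 7: 10001111
tick 8: 00110000
tick 9: 11000111
tick 10: 00011000
tick 11: 11100011
tick 12: 00001100
tick 13: 11110001
tick 14: 00000110
tick 15: 11111000
tick 16: 00000011

16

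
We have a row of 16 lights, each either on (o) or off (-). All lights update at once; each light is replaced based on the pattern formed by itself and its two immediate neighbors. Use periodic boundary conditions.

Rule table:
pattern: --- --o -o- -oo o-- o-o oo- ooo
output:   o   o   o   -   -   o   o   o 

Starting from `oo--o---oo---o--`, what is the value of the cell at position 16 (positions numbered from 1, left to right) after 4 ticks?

tick 1: -o-oo-oo-o-ooo-o
tick 2: ooo-oo-oooo-oooo
tick 3: oooo-oo-oooo-ooo
tick 4: ooooo-oo-oooo-oo
position 16 holds o

o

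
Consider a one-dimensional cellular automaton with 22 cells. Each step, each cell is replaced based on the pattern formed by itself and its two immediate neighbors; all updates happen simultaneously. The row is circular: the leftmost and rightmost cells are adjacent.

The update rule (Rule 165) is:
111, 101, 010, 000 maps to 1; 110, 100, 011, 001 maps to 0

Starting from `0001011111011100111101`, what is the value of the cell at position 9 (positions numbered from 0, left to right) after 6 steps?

0

0101101110101000011011
1110010101111011000100
0100011110110100010100
0101001101001101011101
1111000011000011101011
1110011000011001011101
position 9 holds 0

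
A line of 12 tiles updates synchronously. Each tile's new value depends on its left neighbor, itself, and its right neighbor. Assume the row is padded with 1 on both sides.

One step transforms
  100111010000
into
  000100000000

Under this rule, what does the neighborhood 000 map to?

At position 9 the neighborhood is 000; the next row has 0 there.

0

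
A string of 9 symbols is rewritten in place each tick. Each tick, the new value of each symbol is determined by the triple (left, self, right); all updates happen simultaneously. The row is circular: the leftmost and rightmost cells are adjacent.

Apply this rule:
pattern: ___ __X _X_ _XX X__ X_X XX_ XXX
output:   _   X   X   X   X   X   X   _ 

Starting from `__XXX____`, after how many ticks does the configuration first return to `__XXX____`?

6

tick 1: _XX_XX___
tick 2: XXXXXXX__
tick 3: X_____XXX
tick 4: XX___XX__
tick 5: XXX_XXXXX
tick 6: __XXX____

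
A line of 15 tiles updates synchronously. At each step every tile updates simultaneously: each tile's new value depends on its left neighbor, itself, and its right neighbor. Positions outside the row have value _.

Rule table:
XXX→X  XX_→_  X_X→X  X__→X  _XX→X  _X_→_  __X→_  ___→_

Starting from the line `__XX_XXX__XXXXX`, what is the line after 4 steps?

___X_X_XXXX_X_X

__X_XXX_X_XXXX_
___XXX_X_XXXX_X
___XX_X_XXXX_X_
___X_X_XXXX_X_X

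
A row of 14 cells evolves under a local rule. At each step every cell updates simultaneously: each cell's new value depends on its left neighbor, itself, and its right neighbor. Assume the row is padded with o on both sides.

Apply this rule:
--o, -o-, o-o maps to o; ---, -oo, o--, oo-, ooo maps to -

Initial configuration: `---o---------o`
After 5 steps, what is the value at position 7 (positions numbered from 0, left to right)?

-

--oo--------o-
-o---------ooo
oo--------o---
---------oo--o
--------o---o-
position 7 holds -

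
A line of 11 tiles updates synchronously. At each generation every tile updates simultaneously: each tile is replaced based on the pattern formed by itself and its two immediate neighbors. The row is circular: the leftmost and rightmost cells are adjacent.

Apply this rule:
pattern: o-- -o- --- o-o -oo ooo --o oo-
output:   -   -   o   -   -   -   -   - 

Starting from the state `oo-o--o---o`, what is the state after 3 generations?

generation 1: --------o--
generation 2: ooooooo---o
generation 3: --------o--

--------o--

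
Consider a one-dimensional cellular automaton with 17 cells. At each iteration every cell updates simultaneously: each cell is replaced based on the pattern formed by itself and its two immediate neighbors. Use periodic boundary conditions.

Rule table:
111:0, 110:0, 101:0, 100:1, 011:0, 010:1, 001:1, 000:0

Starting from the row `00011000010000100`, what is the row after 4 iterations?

10000001101111000

00100100111001110
01111111000110001
00000000101001011
10000001101111000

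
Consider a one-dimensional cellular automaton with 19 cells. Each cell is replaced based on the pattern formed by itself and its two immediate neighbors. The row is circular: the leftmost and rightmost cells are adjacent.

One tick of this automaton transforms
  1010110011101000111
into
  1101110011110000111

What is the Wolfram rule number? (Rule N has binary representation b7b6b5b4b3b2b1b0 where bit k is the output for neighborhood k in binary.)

232

position 9: 111 → 1  (bit 7 = 1)
position 0: 110 → 1  (bit 6 = 1)
position 1: 101 → 1  (bit 5 = 1)
position 6: 100 → 0  (bit 4 = 0)
position 4: 011 → 1  (bit 3 = 1)
position 2: 010 → 0  (bit 2 = 0)
position 7: 001 → 0  (bit 1 = 0)
position 14: 000 → 0  (bit 0 = 0)
bits b7..b0 = 11101000 = 232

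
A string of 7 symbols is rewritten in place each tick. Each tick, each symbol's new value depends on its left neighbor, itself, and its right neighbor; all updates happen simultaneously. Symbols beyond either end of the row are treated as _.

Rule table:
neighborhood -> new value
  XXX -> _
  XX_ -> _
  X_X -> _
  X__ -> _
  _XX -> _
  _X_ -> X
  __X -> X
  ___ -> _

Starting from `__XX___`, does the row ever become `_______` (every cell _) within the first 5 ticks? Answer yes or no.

_X_____
XX_____
_______
all cells are _ at tick 3

yes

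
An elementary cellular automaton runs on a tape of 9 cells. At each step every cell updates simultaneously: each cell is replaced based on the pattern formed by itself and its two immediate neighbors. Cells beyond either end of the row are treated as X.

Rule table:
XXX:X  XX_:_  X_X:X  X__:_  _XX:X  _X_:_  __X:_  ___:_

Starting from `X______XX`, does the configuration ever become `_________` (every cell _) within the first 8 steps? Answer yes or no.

no

_______XX
_______XX  (fixed point — unchanged through step 8)
step 8 is _______XX, still not uniform _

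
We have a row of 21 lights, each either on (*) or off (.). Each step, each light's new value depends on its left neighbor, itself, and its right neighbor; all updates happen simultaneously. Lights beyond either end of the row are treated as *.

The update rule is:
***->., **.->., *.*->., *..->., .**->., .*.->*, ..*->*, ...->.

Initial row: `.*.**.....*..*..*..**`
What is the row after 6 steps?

.*..*.........*...**.

.*.......**.**.**.*..
.*......*.........*.*
.*.....**........**..
.*....*.........*...*
.*...**........**..*.
.*..*.........*...**.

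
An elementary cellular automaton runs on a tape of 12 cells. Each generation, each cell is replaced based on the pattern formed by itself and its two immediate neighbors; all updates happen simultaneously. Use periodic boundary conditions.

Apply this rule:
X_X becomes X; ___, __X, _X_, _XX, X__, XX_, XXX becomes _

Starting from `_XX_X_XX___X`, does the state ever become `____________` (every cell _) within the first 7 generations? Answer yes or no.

yes

generation 1: X__X_X______
generation 2: ____X_______
generation 3: ____________
all cells are _ at generation 3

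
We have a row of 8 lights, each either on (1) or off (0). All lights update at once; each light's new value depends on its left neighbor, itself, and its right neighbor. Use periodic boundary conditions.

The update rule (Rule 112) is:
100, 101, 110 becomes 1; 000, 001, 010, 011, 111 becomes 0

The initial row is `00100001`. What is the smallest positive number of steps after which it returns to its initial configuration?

10010000
01001000
00100100
00010010
00001001
10000100
01000010
00100001

8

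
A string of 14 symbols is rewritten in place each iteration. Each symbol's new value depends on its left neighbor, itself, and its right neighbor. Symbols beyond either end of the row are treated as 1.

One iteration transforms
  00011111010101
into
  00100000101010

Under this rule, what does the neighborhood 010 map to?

0

At position 9 the neighborhood is 010; the next row has 0 there.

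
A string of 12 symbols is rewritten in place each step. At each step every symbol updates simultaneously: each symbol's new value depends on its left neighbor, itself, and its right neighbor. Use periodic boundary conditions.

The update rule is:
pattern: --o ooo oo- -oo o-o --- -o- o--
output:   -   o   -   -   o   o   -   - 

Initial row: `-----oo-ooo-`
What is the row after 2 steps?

-oo--o--o---

step 1: oooo---o-o--
step 2: -oo--o--o---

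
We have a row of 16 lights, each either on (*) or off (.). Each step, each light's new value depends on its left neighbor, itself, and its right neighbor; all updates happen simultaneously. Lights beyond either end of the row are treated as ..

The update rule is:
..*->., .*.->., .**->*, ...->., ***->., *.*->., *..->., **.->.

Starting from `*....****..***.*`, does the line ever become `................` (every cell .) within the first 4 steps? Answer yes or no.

.....*.....*....
................
all cells are . at step 2

yes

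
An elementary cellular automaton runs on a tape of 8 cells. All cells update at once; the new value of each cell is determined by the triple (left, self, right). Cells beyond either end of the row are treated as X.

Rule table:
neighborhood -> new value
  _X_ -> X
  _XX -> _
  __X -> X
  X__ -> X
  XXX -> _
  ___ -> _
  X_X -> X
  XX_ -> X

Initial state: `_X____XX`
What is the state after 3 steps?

XX______

XXX__X__
__XXXXXX
XX______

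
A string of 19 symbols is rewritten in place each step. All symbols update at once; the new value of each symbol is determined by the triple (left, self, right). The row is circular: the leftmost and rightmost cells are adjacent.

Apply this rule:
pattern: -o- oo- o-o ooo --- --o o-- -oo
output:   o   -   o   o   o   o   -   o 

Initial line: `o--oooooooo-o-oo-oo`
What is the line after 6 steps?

ooooo-oooo-ooo--ooo

step 1: --oooooooo-oooo-ooo
step 2: -oooooooo-oooo-ooo-
step 3: oooooooo-oooo-ooo--
step 4: ooooooo-oooo-ooo--o
step 5: oooooo-oooo-ooo--oo
step 6: ooooo-oooo-ooo--ooo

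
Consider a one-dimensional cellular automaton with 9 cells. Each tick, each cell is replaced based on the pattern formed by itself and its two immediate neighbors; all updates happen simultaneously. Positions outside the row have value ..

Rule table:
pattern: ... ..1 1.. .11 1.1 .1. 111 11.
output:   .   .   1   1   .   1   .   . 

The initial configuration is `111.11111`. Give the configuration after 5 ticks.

1...1....
11..11...
1.1.1.1..
1.1.1.11.
1.1.1.1.1

1.1.1.1.1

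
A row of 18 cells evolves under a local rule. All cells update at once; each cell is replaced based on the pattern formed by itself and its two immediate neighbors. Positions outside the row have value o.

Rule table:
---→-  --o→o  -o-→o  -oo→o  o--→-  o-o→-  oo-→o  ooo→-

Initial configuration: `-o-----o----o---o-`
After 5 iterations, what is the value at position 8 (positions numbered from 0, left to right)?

iteration 1: -o----oo---oo--oo-
iteration 2: -o---ooo--ooo-ooo-
iteration 3: -o--oo-o-oo-o-o-o-
iteration 4: -o-ooo-o-oo-o-o-o-
iteration 5: -o-o-o-o-oo-o-o-o-
position 8 holds -

-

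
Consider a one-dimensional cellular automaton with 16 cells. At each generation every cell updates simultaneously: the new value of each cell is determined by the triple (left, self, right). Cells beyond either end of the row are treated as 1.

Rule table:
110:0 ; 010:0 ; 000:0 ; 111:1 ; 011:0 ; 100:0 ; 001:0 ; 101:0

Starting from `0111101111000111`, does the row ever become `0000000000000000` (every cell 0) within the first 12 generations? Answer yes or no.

generation 1: 0011000110000011
generation 2: 0000000000000001
generation 3: 0000000000000000
all cells are 0 at generation 3

yes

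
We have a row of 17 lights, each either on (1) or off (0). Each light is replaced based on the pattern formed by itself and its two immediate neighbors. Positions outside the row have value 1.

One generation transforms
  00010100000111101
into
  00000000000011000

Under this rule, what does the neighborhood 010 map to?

At position 3 the neighborhood is 010; the next row has 0 there.

0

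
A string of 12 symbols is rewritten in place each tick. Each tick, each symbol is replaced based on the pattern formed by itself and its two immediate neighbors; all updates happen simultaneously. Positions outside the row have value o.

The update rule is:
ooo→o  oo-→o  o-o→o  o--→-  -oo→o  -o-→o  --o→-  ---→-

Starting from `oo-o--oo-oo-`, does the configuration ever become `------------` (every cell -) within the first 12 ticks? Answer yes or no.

oooo--oooooo
oooo--oooooo  (fixed point — unchanged through tick 12)
tick 12 is oooo--oooooo, still not uniform -

no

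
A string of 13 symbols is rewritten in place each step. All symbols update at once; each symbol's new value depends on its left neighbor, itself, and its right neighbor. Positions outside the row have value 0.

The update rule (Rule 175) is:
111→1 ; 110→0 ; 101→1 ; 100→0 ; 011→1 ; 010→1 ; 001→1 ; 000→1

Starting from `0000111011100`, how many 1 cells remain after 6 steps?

8

1111110111001
1111101110011
1111011100110
1110111001100
1101110011001
1011100110011
count of 1: 8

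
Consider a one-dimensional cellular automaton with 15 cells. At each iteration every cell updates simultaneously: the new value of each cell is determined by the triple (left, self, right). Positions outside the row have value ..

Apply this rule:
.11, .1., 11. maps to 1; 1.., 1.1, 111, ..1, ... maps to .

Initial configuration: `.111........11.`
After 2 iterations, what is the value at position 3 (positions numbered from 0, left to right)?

1

.1.1........11.
.1.1........11.
position 3 holds 1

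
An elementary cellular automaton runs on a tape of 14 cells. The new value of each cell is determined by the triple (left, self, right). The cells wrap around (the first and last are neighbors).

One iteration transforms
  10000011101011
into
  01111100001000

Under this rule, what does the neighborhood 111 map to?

At position 7 the neighborhood is 111; the next row has 0 there.

0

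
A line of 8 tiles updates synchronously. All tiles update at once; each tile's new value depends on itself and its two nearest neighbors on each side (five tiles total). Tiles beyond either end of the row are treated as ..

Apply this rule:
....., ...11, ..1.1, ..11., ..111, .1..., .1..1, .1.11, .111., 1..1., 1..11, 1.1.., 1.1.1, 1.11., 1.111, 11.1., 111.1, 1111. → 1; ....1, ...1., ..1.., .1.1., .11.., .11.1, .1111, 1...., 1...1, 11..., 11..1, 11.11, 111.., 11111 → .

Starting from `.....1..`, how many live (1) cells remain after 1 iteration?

iteration 1: 111...1.
count of 1: 4

4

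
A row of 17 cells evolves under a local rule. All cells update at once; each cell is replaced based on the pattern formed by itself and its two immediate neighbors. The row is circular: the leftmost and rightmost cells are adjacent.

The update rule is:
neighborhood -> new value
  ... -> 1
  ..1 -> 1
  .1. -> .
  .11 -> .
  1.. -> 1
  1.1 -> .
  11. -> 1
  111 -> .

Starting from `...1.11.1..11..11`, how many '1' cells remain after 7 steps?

111...1..11.111.1
..1111.11.1...1..
11...1..1..111.11
.1111.11.11..1...
1...1..1..111.111
1111.11.11..1....
...1..1..111.1111
count of 1: 9

9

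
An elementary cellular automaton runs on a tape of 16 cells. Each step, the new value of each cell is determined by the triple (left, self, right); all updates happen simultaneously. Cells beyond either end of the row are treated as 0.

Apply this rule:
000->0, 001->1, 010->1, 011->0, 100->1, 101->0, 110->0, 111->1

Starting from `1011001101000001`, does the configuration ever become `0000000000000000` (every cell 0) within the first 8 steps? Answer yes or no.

no

1000110001100011
1101001010010100
0001111011110110
0010110001100001
0110001010010011
1001011011111100
1111000001111010
0110100010110011
step 8 is 0110100010110011, still not uniform 0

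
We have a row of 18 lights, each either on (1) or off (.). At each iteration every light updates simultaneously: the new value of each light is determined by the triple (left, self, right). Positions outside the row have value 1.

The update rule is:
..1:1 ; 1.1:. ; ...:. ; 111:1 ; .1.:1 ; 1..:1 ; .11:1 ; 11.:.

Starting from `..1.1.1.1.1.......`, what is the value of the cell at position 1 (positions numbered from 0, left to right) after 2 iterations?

iteration 1: 111.1.1.1.11.....1
iteration 2: 11..1.1.1.1.1...11
position 1 holds 1

1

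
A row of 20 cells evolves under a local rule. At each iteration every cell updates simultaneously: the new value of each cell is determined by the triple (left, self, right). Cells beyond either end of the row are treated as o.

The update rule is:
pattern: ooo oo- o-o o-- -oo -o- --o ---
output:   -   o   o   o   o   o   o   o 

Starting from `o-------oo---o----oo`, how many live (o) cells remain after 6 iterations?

2

ooooooooooooooooooo-
------------------oo
ooooooooooooooooooo-  (repeats iteration 1; period 2)
iteration 6: ------------------oo
count of o: 2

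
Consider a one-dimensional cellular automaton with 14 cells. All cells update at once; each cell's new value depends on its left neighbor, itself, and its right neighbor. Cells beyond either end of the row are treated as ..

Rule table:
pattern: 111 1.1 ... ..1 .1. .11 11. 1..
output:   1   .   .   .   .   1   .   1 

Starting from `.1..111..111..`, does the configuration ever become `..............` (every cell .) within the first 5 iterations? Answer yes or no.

no

iteration 1: ..1.11.1.11.1.
iteration 2: ....1....1...1
iteration 3: .....1....1...
iteration 4: ......1....1..
iteration 5: .......1....1.
iteration 5 is .......1....1., still not uniform .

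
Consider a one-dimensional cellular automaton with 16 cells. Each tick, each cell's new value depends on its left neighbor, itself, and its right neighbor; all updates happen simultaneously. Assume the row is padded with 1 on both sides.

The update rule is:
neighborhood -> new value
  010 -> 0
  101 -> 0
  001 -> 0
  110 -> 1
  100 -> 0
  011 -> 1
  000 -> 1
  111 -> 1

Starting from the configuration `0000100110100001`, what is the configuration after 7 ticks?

0110110110001101

0110000110001101
0110110110101101
0110110110001101
0110110110101101  (repeats tick 2; period 2)
tick 7: 0110110110001101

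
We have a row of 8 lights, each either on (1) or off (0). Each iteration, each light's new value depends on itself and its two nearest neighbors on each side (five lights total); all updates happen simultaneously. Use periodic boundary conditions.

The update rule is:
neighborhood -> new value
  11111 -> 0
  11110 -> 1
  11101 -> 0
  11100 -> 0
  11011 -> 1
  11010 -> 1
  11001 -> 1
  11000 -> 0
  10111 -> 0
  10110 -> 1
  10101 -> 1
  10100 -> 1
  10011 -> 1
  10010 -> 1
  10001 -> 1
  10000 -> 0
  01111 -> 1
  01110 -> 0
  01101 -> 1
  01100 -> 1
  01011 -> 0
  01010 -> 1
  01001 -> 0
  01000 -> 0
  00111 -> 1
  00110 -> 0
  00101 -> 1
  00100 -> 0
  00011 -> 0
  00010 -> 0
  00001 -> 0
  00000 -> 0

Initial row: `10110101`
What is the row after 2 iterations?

11111101
10001010

10001010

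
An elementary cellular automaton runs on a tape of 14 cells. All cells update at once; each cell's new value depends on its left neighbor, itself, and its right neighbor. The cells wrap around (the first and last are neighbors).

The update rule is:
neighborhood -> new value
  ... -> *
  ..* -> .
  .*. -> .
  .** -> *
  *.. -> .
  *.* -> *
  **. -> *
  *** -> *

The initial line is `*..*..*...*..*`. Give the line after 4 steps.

********.*****

*.......*....*
*.*****...**.*
*******.*.****
********.*****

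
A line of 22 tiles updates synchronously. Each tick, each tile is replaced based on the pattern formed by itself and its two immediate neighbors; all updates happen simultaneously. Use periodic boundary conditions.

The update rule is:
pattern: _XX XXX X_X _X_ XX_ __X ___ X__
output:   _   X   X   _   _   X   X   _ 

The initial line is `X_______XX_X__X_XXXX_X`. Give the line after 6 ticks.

__XXXXXX__X__X_X_XX_X_
XX_XXXX__X__X_X_X__X__
__X_XX__X__X_X_X__X__X
_X_X___X__X_X_X__X__X_
X_X__XX__X_X_X__X__X__
_X__X___X_X_X__X__X__X

_X__X___X_X_X__X__X__X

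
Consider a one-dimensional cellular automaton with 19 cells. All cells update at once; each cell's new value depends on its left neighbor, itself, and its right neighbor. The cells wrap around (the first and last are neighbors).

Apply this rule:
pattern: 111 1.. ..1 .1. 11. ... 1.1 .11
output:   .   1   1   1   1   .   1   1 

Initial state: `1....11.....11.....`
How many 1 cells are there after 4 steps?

4

11..1111...1111...1
.1111..11.11..11.11
11..111111111111111
.1111..............
count of 1: 4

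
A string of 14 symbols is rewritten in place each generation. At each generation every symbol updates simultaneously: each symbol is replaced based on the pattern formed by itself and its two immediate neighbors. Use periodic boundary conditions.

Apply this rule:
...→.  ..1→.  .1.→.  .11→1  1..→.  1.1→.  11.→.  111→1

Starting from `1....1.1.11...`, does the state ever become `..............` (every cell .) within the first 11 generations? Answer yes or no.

generation 1: .........1....
generation 2: ..............
all cells are . at generation 2

yes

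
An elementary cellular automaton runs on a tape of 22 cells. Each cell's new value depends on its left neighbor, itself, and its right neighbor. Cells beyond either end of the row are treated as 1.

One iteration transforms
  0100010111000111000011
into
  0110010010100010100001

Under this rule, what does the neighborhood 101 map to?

0

At position 0 the neighborhood is 101; the next row has 0 there.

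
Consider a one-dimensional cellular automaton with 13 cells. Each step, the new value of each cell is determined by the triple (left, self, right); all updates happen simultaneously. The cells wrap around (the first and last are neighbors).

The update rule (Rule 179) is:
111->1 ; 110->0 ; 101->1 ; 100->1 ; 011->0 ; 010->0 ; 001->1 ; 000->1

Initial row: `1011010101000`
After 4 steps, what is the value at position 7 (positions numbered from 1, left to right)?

step 1: 0100101010111
step 2: 1011010101010
step 3: 0100101010101
step 4: 1011010101010
position 7 holds 0

0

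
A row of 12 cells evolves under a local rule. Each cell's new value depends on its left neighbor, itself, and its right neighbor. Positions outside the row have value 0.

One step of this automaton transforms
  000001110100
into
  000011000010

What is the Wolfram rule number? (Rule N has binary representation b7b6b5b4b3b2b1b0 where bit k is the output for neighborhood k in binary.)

position 6: 111 → 0  (bit 7 = 0)
position 7: 110 → 0  (bit 6 = 0)
position 8: 101 → 0  (bit 5 = 0)
position 10: 100 → 1  (bit 4 = 1)
position 5: 011 → 1  (bit 3 = 1)
position 9: 010 → 0  (bit 2 = 0)
position 4: 001 → 1  (bit 1 = 1)
position 0: 000 → 0  (bit 0 = 0)
bits b7..b0 = 00011010 = 26

26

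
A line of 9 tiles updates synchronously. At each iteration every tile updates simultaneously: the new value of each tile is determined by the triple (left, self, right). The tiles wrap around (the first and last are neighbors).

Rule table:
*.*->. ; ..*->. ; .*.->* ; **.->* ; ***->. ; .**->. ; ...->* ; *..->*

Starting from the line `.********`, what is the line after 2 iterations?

........*
*******.*

*******.*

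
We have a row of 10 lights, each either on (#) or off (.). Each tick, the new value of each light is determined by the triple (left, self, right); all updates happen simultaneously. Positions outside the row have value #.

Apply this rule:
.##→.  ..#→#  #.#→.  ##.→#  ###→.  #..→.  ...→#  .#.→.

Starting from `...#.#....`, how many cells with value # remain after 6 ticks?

tick 1: .##....###
tick 2: ..#.###...
tick 3: .#....#.##
tick 4: ...###....
tick 5: .##..#.###
tick 6: ..#.#.....
count of #: 2

2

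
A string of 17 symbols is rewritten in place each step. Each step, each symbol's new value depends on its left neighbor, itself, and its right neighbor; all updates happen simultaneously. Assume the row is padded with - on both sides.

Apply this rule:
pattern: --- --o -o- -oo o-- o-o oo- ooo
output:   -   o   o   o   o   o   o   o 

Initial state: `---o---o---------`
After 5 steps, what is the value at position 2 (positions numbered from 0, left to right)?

o

--ooo-ooo--------
-ooooooooo-------
ooooooooooo------
oooooooooooo-----
ooooooooooooo----
position 2 holds o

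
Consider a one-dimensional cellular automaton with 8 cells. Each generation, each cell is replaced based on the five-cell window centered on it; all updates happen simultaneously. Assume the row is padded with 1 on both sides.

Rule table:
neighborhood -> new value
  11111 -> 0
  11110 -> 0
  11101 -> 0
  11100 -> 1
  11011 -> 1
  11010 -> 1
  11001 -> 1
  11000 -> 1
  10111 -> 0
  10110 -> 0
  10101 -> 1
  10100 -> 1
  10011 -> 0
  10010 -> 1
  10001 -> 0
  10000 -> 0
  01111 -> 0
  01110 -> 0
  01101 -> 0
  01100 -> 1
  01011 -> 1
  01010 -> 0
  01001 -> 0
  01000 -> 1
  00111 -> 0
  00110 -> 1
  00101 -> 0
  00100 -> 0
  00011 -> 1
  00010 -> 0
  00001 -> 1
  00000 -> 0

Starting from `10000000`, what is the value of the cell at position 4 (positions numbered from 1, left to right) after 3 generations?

1

11000011
01101100
10010110
position 4 holds 1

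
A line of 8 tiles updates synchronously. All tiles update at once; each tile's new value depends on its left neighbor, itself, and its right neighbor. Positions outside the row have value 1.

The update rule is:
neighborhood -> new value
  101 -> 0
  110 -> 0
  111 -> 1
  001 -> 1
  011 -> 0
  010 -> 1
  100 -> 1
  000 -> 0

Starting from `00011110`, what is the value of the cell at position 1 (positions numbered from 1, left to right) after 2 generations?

10101100
00100011
position 1 holds 0

0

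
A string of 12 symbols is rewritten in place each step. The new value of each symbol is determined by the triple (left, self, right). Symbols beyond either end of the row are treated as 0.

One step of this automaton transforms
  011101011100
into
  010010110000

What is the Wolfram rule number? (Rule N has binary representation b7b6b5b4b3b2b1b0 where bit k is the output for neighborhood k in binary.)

40

position 2: 111 → 0  (bit 7 = 0)
position 3: 110 → 0  (bit 6 = 0)
position 4: 101 → 1  (bit 5 = 1)
position 10: 100 → 0  (bit 4 = 0)
position 1: 011 → 1  (bit 3 = 1)
position 5: 010 → 0  (bit 2 = 0)
position 0: 001 → 0  (bit 1 = 0)
position 11: 000 → 0  (bit 0 = 0)
bits b7..b0 = 00101000 = 40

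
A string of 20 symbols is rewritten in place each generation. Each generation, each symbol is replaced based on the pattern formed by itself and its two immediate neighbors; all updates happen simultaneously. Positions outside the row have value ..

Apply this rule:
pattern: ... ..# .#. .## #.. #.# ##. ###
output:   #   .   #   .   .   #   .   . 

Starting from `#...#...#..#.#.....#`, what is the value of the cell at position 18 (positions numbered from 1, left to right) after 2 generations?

generation 1: #.#.#.#.#..###.###.#
generation 2: #########.....#...##
position 18 holds .

.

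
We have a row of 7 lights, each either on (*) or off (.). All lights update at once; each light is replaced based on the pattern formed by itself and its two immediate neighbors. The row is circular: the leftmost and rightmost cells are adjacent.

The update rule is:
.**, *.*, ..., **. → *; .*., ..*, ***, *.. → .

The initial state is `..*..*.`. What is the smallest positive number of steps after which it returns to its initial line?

step 1: *......
step 2: ..****.
step 3: *.*..*.
step 4: .*....*
step 5: *..**..
step 6: ...**..
step 7: **.**.*
step 8: .******
step 9: **....*
step 10: .*.**.*
step 11: *.****.
step 12: .**..**
step 13: ***..**
step 14: ..*..*.

14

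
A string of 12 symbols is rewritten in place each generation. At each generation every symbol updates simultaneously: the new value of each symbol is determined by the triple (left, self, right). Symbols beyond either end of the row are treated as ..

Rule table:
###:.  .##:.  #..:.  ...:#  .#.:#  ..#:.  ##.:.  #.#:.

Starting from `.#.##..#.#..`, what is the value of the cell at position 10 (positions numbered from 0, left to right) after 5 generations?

.

.#.....#.#.#
.#.###.#.#.#
.#.....#.#.#  (repeats generation 1; period 2)
generation 5: .#.....#.#.#
position 10 holds .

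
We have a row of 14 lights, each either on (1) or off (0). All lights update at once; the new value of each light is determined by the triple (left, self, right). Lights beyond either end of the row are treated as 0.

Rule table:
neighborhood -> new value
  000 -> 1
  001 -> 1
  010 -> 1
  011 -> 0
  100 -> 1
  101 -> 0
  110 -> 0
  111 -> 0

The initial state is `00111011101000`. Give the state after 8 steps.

00111111110000

11000000001111
00111111110000
11000000001111  (repeats step 1; period 2)
step 8: 00111111110000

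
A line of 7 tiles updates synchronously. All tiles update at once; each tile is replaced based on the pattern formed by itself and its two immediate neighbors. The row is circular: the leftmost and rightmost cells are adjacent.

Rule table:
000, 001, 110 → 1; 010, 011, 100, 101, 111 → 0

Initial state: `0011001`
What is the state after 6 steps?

0101010
1000000
0011111
0100001
0001110
1110010

1110010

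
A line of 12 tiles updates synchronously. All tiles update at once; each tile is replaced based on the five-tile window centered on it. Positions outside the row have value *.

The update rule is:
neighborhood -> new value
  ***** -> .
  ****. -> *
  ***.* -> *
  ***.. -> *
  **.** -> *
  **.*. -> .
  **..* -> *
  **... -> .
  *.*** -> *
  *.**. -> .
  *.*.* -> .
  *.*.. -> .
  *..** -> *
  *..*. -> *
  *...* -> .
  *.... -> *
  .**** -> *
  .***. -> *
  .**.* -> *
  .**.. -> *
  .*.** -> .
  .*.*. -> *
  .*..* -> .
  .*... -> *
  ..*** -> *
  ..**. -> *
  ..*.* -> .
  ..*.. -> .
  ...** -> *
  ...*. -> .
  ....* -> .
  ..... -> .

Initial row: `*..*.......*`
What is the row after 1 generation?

***.**....**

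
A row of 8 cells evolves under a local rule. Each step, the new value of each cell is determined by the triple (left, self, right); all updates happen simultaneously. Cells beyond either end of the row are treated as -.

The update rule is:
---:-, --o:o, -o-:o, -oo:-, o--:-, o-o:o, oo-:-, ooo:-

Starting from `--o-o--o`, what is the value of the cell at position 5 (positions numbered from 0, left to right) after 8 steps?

-

-oooo-oo
o----o--
o---oo--
o--o----
o-oo----
oo------
--------
--------
position 5 holds -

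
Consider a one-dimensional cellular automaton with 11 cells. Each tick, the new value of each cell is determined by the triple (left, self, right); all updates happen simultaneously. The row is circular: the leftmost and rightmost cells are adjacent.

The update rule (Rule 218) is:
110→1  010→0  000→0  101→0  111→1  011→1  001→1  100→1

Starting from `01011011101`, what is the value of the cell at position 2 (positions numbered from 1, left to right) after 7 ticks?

1

00011011100
00111011110
01111011111
01111011111  (fixed point — unchanged through tick 7)
position 2 holds 1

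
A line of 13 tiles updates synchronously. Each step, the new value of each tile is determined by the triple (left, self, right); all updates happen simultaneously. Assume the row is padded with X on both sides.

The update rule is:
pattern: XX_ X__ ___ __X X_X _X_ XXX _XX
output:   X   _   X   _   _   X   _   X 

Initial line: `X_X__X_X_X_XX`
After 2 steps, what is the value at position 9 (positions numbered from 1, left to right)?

_

X_X__X_X_X_X_
X_X__X_X_X_X_
position 9 holds _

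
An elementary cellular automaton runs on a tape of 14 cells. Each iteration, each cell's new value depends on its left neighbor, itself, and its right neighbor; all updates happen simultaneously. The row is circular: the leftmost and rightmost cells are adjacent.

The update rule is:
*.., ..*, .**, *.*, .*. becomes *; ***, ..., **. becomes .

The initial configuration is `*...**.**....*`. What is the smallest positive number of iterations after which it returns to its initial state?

3

iteration 1: .*.**.**.*..**
iteration 2: ****.**.*****.
iteration 3: *...**.**....*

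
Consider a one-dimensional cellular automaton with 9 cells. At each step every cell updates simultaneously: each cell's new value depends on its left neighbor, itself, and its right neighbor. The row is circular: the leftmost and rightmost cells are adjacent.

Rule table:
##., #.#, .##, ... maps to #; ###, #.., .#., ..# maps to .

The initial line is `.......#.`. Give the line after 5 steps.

step 1: ######...
step 2: #....#.#.
step 3: ..##..#.#
step 4: ..##...#.
step 5: #.##.#...

#.##.#...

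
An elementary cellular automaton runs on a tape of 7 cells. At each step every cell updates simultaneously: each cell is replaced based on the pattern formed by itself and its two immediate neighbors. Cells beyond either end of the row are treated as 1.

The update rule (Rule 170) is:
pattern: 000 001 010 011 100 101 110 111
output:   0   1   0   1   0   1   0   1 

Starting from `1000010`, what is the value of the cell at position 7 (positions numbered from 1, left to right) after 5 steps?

1

0000101
0001011
0010111
0101111
1011111
position 7 holds 1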